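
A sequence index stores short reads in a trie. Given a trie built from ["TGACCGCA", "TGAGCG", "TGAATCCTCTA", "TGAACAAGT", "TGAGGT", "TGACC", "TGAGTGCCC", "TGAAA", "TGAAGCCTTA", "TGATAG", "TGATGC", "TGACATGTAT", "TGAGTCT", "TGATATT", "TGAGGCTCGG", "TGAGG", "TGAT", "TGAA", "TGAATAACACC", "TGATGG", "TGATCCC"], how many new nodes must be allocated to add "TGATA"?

"TGATA" is already a full path in the trie; only an end-marker is added.
No new nodes are needed: 0.

0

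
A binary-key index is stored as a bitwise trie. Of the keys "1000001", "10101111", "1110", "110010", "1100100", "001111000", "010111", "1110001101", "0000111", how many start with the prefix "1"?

Filter for entries beginning with "1":
Matches: "1000001", "10101111", "110010", "1100100", "1110", "1110001101"
Count: 6

6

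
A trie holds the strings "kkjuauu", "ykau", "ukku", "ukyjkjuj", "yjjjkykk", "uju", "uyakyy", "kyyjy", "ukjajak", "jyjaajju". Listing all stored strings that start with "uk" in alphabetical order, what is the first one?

DFS of the "uk" subtree visits, in order: "ukjajak", "ukku", "ukyjkjuj"
Position 1: ukjajak

ukjajak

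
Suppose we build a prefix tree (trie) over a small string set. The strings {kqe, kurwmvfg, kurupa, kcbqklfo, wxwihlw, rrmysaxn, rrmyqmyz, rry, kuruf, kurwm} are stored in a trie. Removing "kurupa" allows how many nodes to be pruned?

2

A node on "kurupa"'s path can go only if nothing else ends at it or branches off below it.
The suffix "pa" (2 nodes) is used only by "kurupa"; the node for "kuru" still has the child "f", so pruning stops there.
Nodes removed: 2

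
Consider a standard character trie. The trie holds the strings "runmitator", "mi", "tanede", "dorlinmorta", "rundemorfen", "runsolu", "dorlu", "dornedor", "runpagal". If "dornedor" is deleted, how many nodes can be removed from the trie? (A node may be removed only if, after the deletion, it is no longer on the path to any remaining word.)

A node on "dornedor"'s path can go only if nothing else ends at it or branches off below it.
The suffix "nedor" (5 nodes) is used only by "dornedor"; the node for "dor" still has the child "l", so pruning stops there.
Nodes removed: 5

5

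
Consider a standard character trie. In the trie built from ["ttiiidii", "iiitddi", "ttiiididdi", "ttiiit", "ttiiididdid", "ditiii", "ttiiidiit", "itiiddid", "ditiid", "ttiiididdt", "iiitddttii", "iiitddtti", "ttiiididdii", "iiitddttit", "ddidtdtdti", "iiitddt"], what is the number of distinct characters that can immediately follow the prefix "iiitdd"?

2

Follow the path "iiitdd" to its node, then look at its outgoing edges.
Characters that immediately follow "iiitdd" among the stored strings: {i, t}.
That node has 2 child edges.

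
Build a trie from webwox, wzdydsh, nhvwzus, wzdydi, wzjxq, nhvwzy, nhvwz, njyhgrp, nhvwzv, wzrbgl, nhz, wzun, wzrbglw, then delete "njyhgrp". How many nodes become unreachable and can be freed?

A node on "njyhgrp"'s path can go only if nothing else ends at it or branches off below it.
The suffix "jyhgrp" (6 nodes) is used only by "njyhgrp"; the node for "n" still has the child "h", so pruning stops there.
Nodes removed: 6

6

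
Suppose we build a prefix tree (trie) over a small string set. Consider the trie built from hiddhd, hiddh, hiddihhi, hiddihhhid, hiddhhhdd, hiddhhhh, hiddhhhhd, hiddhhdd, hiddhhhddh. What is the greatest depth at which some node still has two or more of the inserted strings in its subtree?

Equivalently: take the maximum, over all pairs, of their longest common prefix length.
"hiddhhhdd" and "hiddhhhddh" agree on "hiddhhhdd" (9 characters) before diverging; nothing deeper is shared.
Longest shared-prefix length: 9

9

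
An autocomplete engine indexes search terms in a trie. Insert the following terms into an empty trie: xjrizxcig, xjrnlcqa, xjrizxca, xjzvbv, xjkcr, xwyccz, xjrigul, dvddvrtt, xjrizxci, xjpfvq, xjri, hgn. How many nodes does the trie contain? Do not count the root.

For each word, the new-node count is its length minus the longest prefix already in the trie:
  "xjrizxcig" → 9 new (x, j, r, i, z, x, c, i, g)
  "xjrnlcqa" → prefix "xjr" already present; 5 new (n, l, c, q, a)
  "xjrizxca" → prefix "xjrizxc" already present; 1 new (a)
  "xjzvbv" → prefix "xj" already present; 4 new (z, v, b, v)
  "xjkcr" → prefix "xj" already present; 3 new (k, c, r)
  "xwyccz" → prefix "x" already present; 5 new (w, y, c, c, z)
  "xjrigul" → prefix "xjri" already present; 3 new (g, u, l)
  "dvddvrtt" → 8 new (d, v, d, d, v, r, t, t)
  "xjrizxci" → prefix "xjrizxci" already present; 0 new (none)
  "xjpfvq" → prefix "xj" already present; 4 new (p, f, v, q)
  "xjri" → prefix "xjri" already present; 0 new (none)
  "hgn" → 3 new (h, g, n)
Total nodes = 9 + 5 + 1 + 4 + 3 + 5 + 3 + 8 + 0 + 4 + 0 + 3 = 45

45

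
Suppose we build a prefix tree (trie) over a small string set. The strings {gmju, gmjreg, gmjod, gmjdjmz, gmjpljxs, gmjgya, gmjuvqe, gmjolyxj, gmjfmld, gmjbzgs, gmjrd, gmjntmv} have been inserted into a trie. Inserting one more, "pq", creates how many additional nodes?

"pq" shares no prefix with any stored word, so all 2 characters open new nodes.
2 − 0 = 2 new nodes.

2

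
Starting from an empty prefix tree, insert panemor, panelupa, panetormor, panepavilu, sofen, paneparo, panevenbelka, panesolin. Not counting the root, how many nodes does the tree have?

For each word, the new-node count is its length minus the longest prefix already in the trie:
  "panemor" → 7 new (p, a, n, e, m, o, r)
  "panelupa" → prefix "pane" already present; 4 new (l, u, p, a)
  "panetormor" → prefix "pane" already present; 6 new (t, o, r, m, o, r)
  "panepavilu" → prefix "pane" already present; 6 new (p, a, v, i, l, u)
  "sofen" → 5 new (s, o, f, e, n)
  "paneparo" → prefix "panepa" already present; 2 new (r, o)
  "panevenbelka" → prefix "pane" already present; 8 new (v, e, n, b, e, l, k, a)
  "panesolin" → prefix "pane" already present; 5 new (s, o, l, i, n)
Total nodes = 7 + 4 + 6 + 6 + 5 + 2 + 8 + 5 = 43

43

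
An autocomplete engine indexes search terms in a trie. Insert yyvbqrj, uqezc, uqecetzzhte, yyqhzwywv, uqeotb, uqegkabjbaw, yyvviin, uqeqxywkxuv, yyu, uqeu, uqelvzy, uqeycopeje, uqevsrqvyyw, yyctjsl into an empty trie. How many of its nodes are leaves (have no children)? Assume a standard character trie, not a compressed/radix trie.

Leaves are exactly the stored words that no other stored word extends.
Those words: "uqecetzzhte", "uqegkabjbaw", "uqelvzy", "uqeotb", "uqeqxywkxuv", "uqeu", "uqevsrqvyyw", "uqeycopeje", "uqezc", "yyctjsl", "yyqhzwywv", "yyu", "yyvbqrj", "yyvviin"
Leaf count: 14

14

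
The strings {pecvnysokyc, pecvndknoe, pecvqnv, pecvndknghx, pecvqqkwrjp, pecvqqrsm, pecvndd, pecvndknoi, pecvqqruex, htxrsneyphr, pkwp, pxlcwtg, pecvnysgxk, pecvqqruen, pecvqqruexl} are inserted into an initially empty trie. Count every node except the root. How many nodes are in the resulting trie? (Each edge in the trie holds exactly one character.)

61

Count nodes per top-level branch (shared prefixes stored once):
  'h'-branch (htxrsneyphr): 11 nodes
  'p'-branch (pecvndd, pecvndknghx, pecvndknoe, pecvndknoi, pecvnysgxk, pecvnysokyc, pecvqnv, pecvqqkwrjp, pecvqqrsm, pecvqqruen, pecvqqruex, pecvqqruexl, pkwp, pxlcwtg): 50 nodes
Sum: 61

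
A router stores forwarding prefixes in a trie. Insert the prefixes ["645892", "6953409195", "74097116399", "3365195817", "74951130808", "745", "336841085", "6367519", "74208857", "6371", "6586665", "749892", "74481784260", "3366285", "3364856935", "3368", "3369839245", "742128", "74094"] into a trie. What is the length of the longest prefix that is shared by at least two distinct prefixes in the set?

Look for the deepest trie node that still has at least two words in its subtree.
e.g. "3368" and "336841085" share the prefix "3368" of length 4; no pair shares a longer one.
Longest shared-prefix length: 4

4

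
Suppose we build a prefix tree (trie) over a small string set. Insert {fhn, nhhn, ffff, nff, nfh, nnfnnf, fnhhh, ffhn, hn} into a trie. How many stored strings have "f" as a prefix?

Traverse to the node for "f", then collect every word in that subtree.
Words under "f": ffff, ffhn, fhn, fnhhh
Count: 4

4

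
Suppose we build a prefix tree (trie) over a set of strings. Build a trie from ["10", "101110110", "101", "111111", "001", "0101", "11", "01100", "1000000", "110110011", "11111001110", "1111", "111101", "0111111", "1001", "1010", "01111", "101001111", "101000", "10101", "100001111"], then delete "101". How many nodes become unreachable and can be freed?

After clearing the end-marker at "101", prune upward until reaching a node still needed by another word.
Every node on "101" is still needed (e.g. by "101110110"), so nothing is freed.
Nodes removed: 0

0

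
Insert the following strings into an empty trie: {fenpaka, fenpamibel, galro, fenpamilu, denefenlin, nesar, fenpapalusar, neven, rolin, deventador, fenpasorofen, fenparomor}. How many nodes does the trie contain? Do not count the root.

Trace insertions, counting only characters that open a new branch:
  "fenpaka" → 7 new (f, e, n, p, a, k, a)
  "fenpamibel" → prefix "fenpa" already present; 5 new (m, i, b, e, l)
  "galro" → 5 new (g, a, l, r, o)
  "fenpamilu" → prefix "fenpami" already present; 2 new (l, u)
  "denefenlin" → 10 new (d, e, n, e, f, e, n, l, i, n)
  "nesar" → 5 new (n, e, s, a, r)
  "fenpapalusar" → prefix "fenpa" already present; 7 new (p, a, l, u, s, a, r)
  "neven" → prefix "ne" already present; 3 new (v, e, n)
  "rolin" → 5 new (r, o, l, i, n)
  "deventador" → prefix "de" already present; 8 new (v, e, n, t, a, d, o, r)
  "fenpasorofen" → prefix "fenpa" already present; 7 new (s, o, r, o, f, e, n)
  "fenparomor" → prefix "fenpa" already present; 5 new (r, o, m, o, r)
Total nodes = 7 + 5 + 5 + 2 + 10 + 5 + 7 + 3 + 5 + 8 + 7 + 5 = 69

69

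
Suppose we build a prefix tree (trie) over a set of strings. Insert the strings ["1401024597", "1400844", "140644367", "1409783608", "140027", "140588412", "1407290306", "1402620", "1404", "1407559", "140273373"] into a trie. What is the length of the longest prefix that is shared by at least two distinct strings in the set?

4

Equivalently: take the maximum, over all pairs, of their longest common prefix length.
"140027" and "1400844" agree on "1400" (4 characters) before diverging; nothing deeper is shared.
Longest shared-prefix length: 4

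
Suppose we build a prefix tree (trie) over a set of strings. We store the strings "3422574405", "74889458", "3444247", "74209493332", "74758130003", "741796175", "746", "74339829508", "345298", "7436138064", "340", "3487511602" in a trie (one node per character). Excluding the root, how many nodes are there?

78

Count nodes per top-level branch (shared prefixes stored once):
  '3'-branch (340, 3422574405, 3444247, 345298, 3487511602): 28 nodes
  '7'-branch (741796175, 74209493332, 74339829508, 7436138064, 746, 74758130003, 74889458): 50 nodes
Sum: 78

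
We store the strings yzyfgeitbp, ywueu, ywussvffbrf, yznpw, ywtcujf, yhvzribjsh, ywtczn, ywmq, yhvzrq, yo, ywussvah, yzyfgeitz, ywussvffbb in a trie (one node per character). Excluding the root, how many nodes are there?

Trace insertions, counting only characters that open a new branch:
  "yzyfgeitbp" → 10 new (y, z, y, f, g, e, i, t, b, p)
  "ywueu" → prefix "y" already present; 4 new (w, u, e, u)
  "ywussvffbrf" → prefix "ywu" already present; 8 new (s, s, v, f, f, b, r, f)
  "yznpw" → prefix "yz" already present; 3 new (n, p, w)
  "ywtcujf" → prefix "yw" already present; 5 new (t, c, u, j, f)
  "yhvzribjsh" → prefix "y" already present; 9 new (h, v, z, r, i, b, j, s, h)
  "ywtczn" → prefix "ywtc" already present; 2 new (z, n)
  "ywmq" → prefix "yw" already present; 2 new (m, q)
  "yhvzrq" → prefix "yhvzr" already present; 1 new (q)
  "yo" → prefix "y" already present; 1 new (o)
  "ywussvah" → prefix "ywussv" already present; 2 new (a, h)
  "yzyfgeitz" → prefix "yzyfgeit" already present; 1 new (z)
  "ywussvffbb" → prefix "ywussvffb" already present; 1 new (b)
Total nodes = 10 + 4 + 8 + 3 + 5 + 9 + 2 + 2 + 1 + 1 + 2 + 1 + 1 = 49

49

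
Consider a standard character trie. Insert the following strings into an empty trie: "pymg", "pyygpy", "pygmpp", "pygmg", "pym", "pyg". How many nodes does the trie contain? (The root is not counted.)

13

Trie structure (* marks end of a word):
(root)
└─ p
   └─ y
      ├─ g *
      │  └─ m
      │     ├─ g *
      │     └─ p
      │        └─ p *
      ├─ m *
      │  └─ g *
      └─ y
         └─ g
            └─ p
               └─ y *
Counting every labelled node above: 13.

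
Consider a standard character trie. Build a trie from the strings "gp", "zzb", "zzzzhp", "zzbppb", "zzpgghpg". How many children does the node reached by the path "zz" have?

3

Follow the path "zz" to its node, then look at its outgoing edges.
Characters that immediately follow "zz" among the stored strings: {b, p, z}.
That node has 3 child edges.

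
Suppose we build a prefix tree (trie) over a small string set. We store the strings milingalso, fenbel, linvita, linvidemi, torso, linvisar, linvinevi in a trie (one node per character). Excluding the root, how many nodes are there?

For each word, the new-node count is its length minus the longest prefix already in the trie:
  "milingalso" → 10 new (m, i, l, i, n, g, a, l, s, o)
  "fenbel" → 6 new (f, e, n, b, e, l)
  "linvita" → 7 new (l, i, n, v, i, t, a)
  "linvidemi" → prefix "linvi" already present; 4 new (d, e, m, i)
  "torso" → 5 new (t, o, r, s, o)
  "linvisar" → prefix "linvi" already present; 3 new (s, a, r)
  "linvinevi" → prefix "linvi" already present; 4 new (n, e, v, i)
Total nodes = 10 + 6 + 7 + 4 + 5 + 3 + 4 = 39

39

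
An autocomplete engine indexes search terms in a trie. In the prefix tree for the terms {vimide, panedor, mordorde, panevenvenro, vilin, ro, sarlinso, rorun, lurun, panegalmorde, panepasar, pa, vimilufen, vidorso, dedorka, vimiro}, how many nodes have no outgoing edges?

A leaf is a node with no children — equivalently, the end of a word that is not a proper prefix of any other stored word.
Those words: "dedorka", "lurun", "mordorde", "panedor", "panegalmorde", "panepasar", "panevenvenro", "rorun", "sarlinso", "vidorso", "vilin", "vimide", "vimilufen", "vimiro"
Leaf count: 14

14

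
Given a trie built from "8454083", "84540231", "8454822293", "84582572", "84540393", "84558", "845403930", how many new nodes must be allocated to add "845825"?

Every character of "845825" already lies on an existing path (it is a prefix of some stored word).
No new nodes are needed: 0.

0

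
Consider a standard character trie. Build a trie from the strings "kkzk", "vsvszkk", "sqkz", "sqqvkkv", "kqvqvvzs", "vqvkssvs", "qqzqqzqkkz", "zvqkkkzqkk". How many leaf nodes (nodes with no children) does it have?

8

Leaves are exactly the stored words that no other stored word extends.
Those words: "kkzk", "kqvqvvzs", "qqzqqzqkkz", "sqkz", "sqqvkkv", "vqvkssvs", "vsvszkk", "zvqkkkzqkk"
Leaf count: 8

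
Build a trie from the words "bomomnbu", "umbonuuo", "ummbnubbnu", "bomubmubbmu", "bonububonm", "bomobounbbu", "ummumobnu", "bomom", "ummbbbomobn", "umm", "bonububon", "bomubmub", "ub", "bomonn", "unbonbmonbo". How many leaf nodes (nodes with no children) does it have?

A leaf is a node with no children — equivalently, the end of a word that is not a proper prefix of any other stored word.
Those words: "bomobounbbu", "bomomnbu", "bomonn", "bomubmubbmu", "bonububonm", "ub", "umbonuuo", "ummbbbomobn", "ummbnubbnu", "ummumobnu", "unbonbmonbo"
Leaf count: 11

11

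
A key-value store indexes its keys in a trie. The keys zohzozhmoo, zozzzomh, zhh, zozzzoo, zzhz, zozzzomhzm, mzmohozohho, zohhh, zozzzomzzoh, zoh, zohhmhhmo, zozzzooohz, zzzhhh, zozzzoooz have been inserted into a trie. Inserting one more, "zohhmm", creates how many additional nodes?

"zohhm" is already a path in the trie; the remaining "m" must be added.
New nodes needed: |"zohhmm"| − 5 = 6 − 5 = 1.

1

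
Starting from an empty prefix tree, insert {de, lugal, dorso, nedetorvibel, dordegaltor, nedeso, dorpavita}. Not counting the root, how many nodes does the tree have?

39

Trie structure (* marks end of a word):
(root)
├─ d
│  ├─ e *
│  └─ o
│     └─ r
│        ├─ d
│        │  └─ e
│        │     └─ g
│        │        └─ a
│        │           └─ l
│        │              └─ t
│        │                 └─ o
│        │                    └─ r *
│        ├─ p
│        │  └─ a
│        │     └─ v
│        │        └─ i
│        │           └─ t
│        │              └─ a *
│        └─ s
│           └─ o *
├─ l
│  └─ u
│     └─ g
│        └─ a
│           └─ l *
└─ n
   └─ e
      └─ d
         └─ e
            ├─ s
            │  └─ o *
            └─ t
               └─ o
                  └─ r
                     └─ v
                        └─ i
                           └─ b
                              └─ e
                                 └─ l *
Counting every labelled node above: 39.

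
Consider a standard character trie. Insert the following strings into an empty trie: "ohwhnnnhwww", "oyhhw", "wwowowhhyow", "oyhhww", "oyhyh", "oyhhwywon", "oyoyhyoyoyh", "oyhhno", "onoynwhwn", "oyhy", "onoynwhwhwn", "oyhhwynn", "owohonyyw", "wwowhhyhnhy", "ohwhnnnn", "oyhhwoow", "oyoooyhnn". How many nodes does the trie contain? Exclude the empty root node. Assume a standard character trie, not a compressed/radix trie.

Trace insertions, counting only characters that open a new branch:
  "ohwhnnnhwww" → 11 new (o, h, w, h, n, n, n, h, w, w, w)
  "oyhhw" → prefix "o" already present; 4 new (y, h, h, w)
  "wwowowhhyow" → 11 new (w, w, o, w, o, w, h, h, y, o, w)
  "oyhhww" → prefix "oyhhw" already present; 1 new (w)
  "oyhyh" → prefix "oyh" already present; 2 new (y, h)
  "oyhhwywon" → prefix "oyhhw" already present; 4 new (y, w, o, n)
  "oyoyhyoyoyh" → prefix "oy" already present; 9 new (o, y, h, y, o, y, o, y, h)
  "oyhhno" → prefix "oyhh" already present; 2 new (n, o)
  "onoynwhwn" → prefix "o" already present; 8 new (n, o, y, n, w, h, w, n)
  "oyhy" → prefix "oyhy" already present; 0 new (none)
  "onoynwhwhwn" → prefix "onoynwhw" already present; 3 new (h, w, n)
  "oyhhwynn" → prefix "oyhhwy" already present; 2 new (n, n)
  "owohonyyw" → prefix "o" already present; 8 new (w, o, h, o, n, y, y, w)
  "wwowhhyhnhy" → prefix "wwow" already present; 7 new (h, h, y, h, n, h, y)
  "ohwhnnnn" → prefix "ohwhnnn" already present; 1 new (n)
  "oyhhwoow" → prefix "oyhhw" already present; 3 new (o, o, w)
  "oyoooyhnn" → prefix "oyo" already present; 6 new (o, o, y, h, n, n)
Total nodes = 11 + 4 + 11 + 1 + 2 + 4 + 9 + 2 + 8 + 0 + 3 + 2 + 8 + 7 + 1 + 3 + 6 = 82

82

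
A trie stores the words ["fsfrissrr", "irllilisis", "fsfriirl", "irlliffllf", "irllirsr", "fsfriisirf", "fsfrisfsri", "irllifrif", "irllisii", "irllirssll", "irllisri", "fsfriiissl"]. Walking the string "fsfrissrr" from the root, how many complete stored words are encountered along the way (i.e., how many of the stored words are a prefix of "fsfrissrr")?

1

Traverse "fsfrissrr" character by character; count nodes along the way that are marked as word ends.
Prefixes of the query that are stored words: "fsfrissrr"
Count: 1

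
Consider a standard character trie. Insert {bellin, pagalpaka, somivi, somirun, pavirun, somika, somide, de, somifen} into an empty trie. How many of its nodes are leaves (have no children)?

Leaves are exactly the stored words that no other stored word extends.
Those words: "bellin", "de", "pagalpaka", "pavirun", "somide", "somifen", "somika", "somirun", "somivi"
Leaf count: 9

9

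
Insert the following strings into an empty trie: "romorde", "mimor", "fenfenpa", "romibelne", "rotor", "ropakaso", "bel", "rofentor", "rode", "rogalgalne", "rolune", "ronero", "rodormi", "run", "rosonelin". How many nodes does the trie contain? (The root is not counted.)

75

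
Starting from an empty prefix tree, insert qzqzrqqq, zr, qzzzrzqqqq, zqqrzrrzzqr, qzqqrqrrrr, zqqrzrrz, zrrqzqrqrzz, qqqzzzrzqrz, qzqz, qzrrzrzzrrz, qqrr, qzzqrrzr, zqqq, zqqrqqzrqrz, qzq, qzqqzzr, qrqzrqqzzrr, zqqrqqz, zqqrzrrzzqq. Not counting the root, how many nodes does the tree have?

Trace insertions, counting only characters that open a new branch:
  "qzqzrqqq" → 8 new (q, z, q, z, r, q, q, q)
  "zr" → 2 new (z, r)
  "qzzzrzqqqq" → prefix "qz" already present; 8 new (z, z, r, z, q, q, q, q)
  "zqqrzrrzzqr" → prefix "z" already present; 10 new (q, q, r, z, r, r, z, z, q, r)
  "qzqqrqrrrr" → prefix "qzq" already present; 7 new (q, r, q, r, r, r, r)
  "zqqrzrrz" → prefix "zqqrzrrz" already present; 0 new (none)
  "zrrqzqrqrzz" → prefix "zr" already present; 9 new (r, q, z, q, r, q, r, z, z)
  "qqqzzzrzqrz" → prefix "q" already present; 10 new (q, q, z, z, z, r, z, q, r, z)
  "qzqz" → prefix "qzqz" already present; 0 new (none)
  "qzrrzrzzrrz" → prefix "qz" already present; 9 new (r, r, z, r, z, z, r, r, z)
  "qqrr" → prefix "qq" already present; 2 new (r, r)
  "qzzqrrzr" → prefix "qzz" already present; 5 new (q, r, r, z, r)
  "zqqq" → prefix "zqq" already present; 1 new (q)
  "zqqrqqzrqrz" → prefix "zqqr" already present; 7 new (q, q, z, r, q, r, z)
  "qzq" → prefix "qzq" already present; 0 new (none)
  "qzqqzzr" → prefix "qzqq" already present; 3 new (z, z, r)
  "qrqzrqqzzrr" → prefix "q" already present; 10 new (r, q, z, r, q, q, z, z, r, r)
  "zqqrqqz" → prefix "zqqrqqz" already present; 0 new (none)
  "zqqrzrrzzqq" → prefix "zqqrzrrzzq" already present; 1 new (q)
Total nodes = 8 + 2 + 8 + 10 + 7 + 0 + 9 + 10 + 0 + 9 + 2 + 5 + 1 + 7 + 0 + 3 + 10 + 0 + 1 = 92

92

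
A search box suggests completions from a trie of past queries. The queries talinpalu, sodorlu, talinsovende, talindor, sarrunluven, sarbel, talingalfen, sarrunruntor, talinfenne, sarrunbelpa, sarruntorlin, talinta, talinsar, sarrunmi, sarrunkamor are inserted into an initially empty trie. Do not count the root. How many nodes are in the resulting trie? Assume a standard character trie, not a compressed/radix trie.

78

Trace insertions, counting only characters that open a new branch:
  "talinpalu" → 9 new (t, a, l, i, n, p, a, l, u)
  "sodorlu" → 7 new (s, o, d, o, r, l, u)
  "talinsovende" → prefix "talin" already present; 7 new (s, o, v, e, n, d, e)
  "talindor" → prefix "talin" already present; 3 new (d, o, r)
  "sarrunluven" → prefix "s" already present; 10 new (a, r, r, u, n, l, u, v, e, n)
  "sarbel" → prefix "sar" already present; 3 new (b, e, l)
  "talingalfen" → prefix "talin" already present; 6 new (g, a, l, f, e, n)
  "sarrunruntor" → prefix "sarrun" already present; 6 new (r, u, n, t, o, r)
  "talinfenne" → prefix "talin" already present; 5 new (f, e, n, n, e)
  "sarrunbelpa" → prefix "sarrun" already present; 5 new (b, e, l, p, a)
  "sarruntorlin" → prefix "sarrun" already present; 6 new (t, o, r, l, i, n)
  "talinta" → prefix "talin" already present; 2 new (t, a)
  "talinsar" → prefix "talins" already present; 2 new (a, r)
  "sarrunmi" → prefix "sarrun" already present; 2 new (m, i)
  "sarrunkamor" → prefix "sarrun" already present; 5 new (k, a, m, o, r)
Total nodes = 9 + 7 + 7 + 3 + 10 + 3 + 6 + 6 + 5 + 5 + 6 + 2 + 2 + 2 + 5 = 78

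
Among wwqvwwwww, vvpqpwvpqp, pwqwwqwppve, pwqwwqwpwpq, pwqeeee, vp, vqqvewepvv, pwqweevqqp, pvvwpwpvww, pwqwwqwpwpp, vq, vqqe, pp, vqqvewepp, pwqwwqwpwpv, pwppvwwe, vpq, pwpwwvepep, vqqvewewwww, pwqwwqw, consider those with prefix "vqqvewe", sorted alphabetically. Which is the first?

Filter for "vqqvewe…" and sort: "vqqvewepp", "vqqvewepvv", "vqqvewewwww"
The 1st is vqqvewepp.

vqqvewepp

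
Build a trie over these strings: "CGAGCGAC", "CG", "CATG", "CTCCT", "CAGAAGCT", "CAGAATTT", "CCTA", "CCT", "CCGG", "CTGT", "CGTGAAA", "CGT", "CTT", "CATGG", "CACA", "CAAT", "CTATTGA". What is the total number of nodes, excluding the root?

For each word, the new-node count is its length minus the longest prefix already in the trie:
  "CGAGCGAC" → 8 new (C, G, A, G, C, G, A, C)
  "CG" → prefix "CG" already present; 0 new (none)
  "CATG" → prefix "C" already present; 3 new (A, T, G)
  "CTCCT" → prefix "C" already present; 4 new (T, C, C, T)
  "CAGAAGCT" → prefix "CA" already present; 6 new (G, A, A, G, C, T)
  "CAGAATTT" → prefix "CAGAA" already present; 3 new (T, T, T)
  "CCTA" → prefix "C" already present; 3 new (C, T, A)
  "CCT" → prefix "CCT" already present; 0 new (none)
  "CCGG" → prefix "CC" already present; 2 new (G, G)
  "CTGT" → prefix "CT" already present; 2 new (G, T)
  "CGTGAAA" → prefix "CG" already present; 5 new (T, G, A, A, A)
  "CGT" → prefix "CGT" already present; 0 new (none)
  "CTT" → prefix "CT" already present; 1 new (T)
  "CATGG" → prefix "CATG" already present; 1 new (G)
  "CACA" → prefix "CA" already present; 2 new (C, A)
  "CAAT" → prefix "CA" already present; 2 new (A, T)
  "CTATTGA" → prefix "CT" already present; 5 new (A, T, T, G, A)
Total nodes = 8 + 0 + 3 + 4 + 6 + 3 + 3 + 0 + 2 + 2 + 5 + 0 + 1 + 1 + 2 + 2 + 5 = 47

47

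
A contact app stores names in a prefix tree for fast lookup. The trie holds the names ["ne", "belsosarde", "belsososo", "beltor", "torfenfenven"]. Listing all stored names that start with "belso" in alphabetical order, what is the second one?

Words with prefix "belso", in lexicographic order: "belsosarde", "belsososo"
The 2nd is belsososo.

belsososo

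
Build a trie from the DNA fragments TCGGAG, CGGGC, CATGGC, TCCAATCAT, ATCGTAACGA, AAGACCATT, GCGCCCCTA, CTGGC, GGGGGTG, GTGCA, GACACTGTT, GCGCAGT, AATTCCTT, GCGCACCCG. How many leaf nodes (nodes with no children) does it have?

14

Leaves are exactly the stored words that no other stored word extends.
Those words: "AAGACCATT", "AATTCCTT", "ATCGTAACGA", "CATGGC", "CGGGC", "CTGGC", "GACACTGTT", "GCGCACCCG", "GCGCAGT", "GCGCCCCTA", "GGGGGTG", "GTGCA", "TCCAATCAT", "TCGGAG"
Leaf count: 14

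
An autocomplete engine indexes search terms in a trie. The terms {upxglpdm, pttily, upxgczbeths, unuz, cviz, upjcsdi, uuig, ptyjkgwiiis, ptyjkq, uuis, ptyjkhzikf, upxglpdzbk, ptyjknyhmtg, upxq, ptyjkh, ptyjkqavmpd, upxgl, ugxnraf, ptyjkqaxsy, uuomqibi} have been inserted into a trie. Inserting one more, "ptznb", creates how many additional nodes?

3

The longest prefix of "ptznb" already in the trie is "pt" (length 2).
So 5 − 2 = 3 new nodes.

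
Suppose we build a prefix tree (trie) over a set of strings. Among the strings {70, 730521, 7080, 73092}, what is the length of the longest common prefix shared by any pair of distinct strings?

Look for the deepest trie node that still has at least two words in its subtree.
e.g. "730521" and "73092" share the prefix "730" of length 3; no pair shares a longer one.
Longest shared-prefix length: 3

3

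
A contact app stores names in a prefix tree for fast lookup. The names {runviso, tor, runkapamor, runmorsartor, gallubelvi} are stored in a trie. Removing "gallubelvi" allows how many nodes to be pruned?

Walk "gallubelvi" from the leaf back toward the root, removing each node that no remaining word uses.
No other word shares any prefix with "gallubelvi", so all 10 of its nodes go.
Nodes removed: 10

10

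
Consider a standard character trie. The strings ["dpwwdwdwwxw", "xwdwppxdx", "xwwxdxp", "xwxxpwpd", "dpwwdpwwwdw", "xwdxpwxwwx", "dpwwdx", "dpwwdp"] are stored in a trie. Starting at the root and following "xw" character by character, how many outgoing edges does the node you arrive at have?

Follow the path "xw" to its node, then look at its outgoing edges.
Characters that immediately follow "xw" among the stored strings: {d, w, x}.
That node has 3 child edges.

3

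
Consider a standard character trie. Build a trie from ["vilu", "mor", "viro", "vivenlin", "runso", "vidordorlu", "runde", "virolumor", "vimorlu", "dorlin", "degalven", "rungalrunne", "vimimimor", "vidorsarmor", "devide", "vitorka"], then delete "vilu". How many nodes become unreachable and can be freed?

Walk "vilu" from the leaf back toward the root, removing each node that no remaining word uses.
The suffix "lu" (2 nodes) is used only by "vilu"; the node for "vi" still has the child "r", so pruning stops there.
Nodes removed: 2

2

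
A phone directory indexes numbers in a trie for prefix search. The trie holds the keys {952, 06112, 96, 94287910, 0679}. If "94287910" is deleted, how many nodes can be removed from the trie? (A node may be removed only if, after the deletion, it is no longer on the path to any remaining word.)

7

Walk "94287910" from the leaf back toward the root, removing each node that no remaining word uses.
The suffix "4287910" (7 nodes) is used only by "94287910"; the node for "9" still has the child "5", so pruning stops there.
Nodes removed: 7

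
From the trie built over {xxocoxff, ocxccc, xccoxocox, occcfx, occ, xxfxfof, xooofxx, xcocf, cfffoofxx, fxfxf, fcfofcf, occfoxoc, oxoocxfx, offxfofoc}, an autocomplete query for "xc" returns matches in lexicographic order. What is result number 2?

Words with prefix "xc", in lexicographic order: "xccoxocox", "xcocf"
Position 2: xcocf

xcocf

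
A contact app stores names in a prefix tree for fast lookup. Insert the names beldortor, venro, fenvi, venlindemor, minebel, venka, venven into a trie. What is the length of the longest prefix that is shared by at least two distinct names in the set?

The deepest shared node is where two words last agree before diverging.
"venka" and "venlindemor" agree on "ven" (3 characters) before diverging; nothing deeper is shared.
Longest shared-prefix length: 3

3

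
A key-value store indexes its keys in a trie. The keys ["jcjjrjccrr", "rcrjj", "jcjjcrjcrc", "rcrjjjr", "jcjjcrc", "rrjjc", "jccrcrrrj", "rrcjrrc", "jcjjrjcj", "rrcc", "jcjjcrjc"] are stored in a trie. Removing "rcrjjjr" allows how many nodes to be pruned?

2

Walk "rcrjjjr" from the leaf back toward the root, removing each node that no remaining word uses.
The suffix "jr" (2 nodes) is used only by "rcrjjjr"; "rcrjj" is itself a stored word, so pruning stops there.
Nodes removed: 2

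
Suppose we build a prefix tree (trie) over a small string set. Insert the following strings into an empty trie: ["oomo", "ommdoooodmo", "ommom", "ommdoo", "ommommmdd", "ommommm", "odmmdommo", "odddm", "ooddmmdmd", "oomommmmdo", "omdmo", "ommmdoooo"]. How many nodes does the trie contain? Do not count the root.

For each word, the new-node count is its length minus the longest prefix already in the trie:
  "oomo" → 4 new (o, o, m, o)
  "ommdoooodmo" → prefix "o" already present; 10 new (m, m, d, o, o, o, o, d, m, o)
  "ommom" → prefix "omm" already present; 2 new (o, m)
  "ommdoo" → prefix "ommdoo" already present; 0 new (none)
  "ommommmdd" → prefix "ommom" already present; 4 new (m, m, d, d)
  "ommommm" → prefix "ommommm" already present; 0 new (none)
  "odmmdommo" → prefix "o" already present; 8 new (d, m, m, d, o, m, m, o)
  "odddm" → prefix "od" already present; 3 new (d, d, m)
  "ooddmmdmd" → prefix "oo" already present; 7 new (d, d, m, m, d, m, d)
  "oomommmmdo" → prefix "oomo" already present; 6 new (m, m, m, m, d, o)
  "omdmo" → prefix "om" already present; 3 new (d, m, o)
  "ommmdoooo" → prefix "omm" already present; 6 new (m, d, o, o, o, o)
Total nodes = 4 + 10 + 2 + 0 + 4 + 0 + 8 + 3 + 7 + 6 + 3 + 6 = 53

53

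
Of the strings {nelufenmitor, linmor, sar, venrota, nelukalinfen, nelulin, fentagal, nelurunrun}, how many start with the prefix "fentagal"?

Walk to "fentagal"; the words in its subtree are exactly those with that prefix.
Words under "fentagal": fentagal
Count: 1

1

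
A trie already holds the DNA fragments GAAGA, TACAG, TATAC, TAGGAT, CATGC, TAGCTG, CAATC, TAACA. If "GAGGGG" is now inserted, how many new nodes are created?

4

The longest prefix of "GAGGGG" already in the trie is "GA" (length 2).
Each of the 4 remaining characters creates one node.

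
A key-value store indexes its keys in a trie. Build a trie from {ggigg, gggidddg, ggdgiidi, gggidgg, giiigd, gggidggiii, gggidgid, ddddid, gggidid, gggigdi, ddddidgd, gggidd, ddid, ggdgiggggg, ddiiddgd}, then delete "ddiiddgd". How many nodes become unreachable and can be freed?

5

A node on "ddiiddgd"'s path can go only if nothing else ends at it or branches off below it.
The suffix "iddgd" (5 nodes) is used only by "ddiiddgd"; the node for "ddi" still has the child "d", so pruning stops there.
Nodes removed: 5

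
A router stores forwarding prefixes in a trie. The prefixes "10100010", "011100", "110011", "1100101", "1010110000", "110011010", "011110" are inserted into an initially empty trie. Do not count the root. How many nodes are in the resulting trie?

Count nodes per top-level branch (shared prefixes stored once):
  '0'-branch (011100, 011110): 8 nodes
  '1'-branch (10100010, 1010110000, 1100101, 110011, 110011010): 24 nodes
Sum: 32

32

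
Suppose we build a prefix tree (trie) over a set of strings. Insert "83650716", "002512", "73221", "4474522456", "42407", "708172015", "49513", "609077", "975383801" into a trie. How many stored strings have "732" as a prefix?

1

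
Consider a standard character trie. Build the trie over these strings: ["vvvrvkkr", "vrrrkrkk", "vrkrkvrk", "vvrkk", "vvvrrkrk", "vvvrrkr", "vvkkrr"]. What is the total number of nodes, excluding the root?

Insert word by word; a character creates a node only if that edge doesn't already exist:
  "vvvrvkkr" → 8 new (v, v, v, r, v, k, k, r)
  "vrrrkrkk" → prefix "v" already present; 7 new (r, r, r, k, r, k, k)
  "vrkrkvrk" → prefix "vr" already present; 6 new (k, r, k, v, r, k)
  "vvrkk" → prefix "vv" already present; 3 new (r, k, k)
  "vvvrrkrk" → prefix "vvvr" already present; 4 new (r, k, r, k)
  "vvvrrkr" → prefix "vvvrrkr" already present; 0 new (none)
  "vvkkrr" → prefix "vv" already present; 4 new (k, k, r, r)
Total nodes = 8 + 7 + 6 + 3 + 4 + 0 + 4 = 32

32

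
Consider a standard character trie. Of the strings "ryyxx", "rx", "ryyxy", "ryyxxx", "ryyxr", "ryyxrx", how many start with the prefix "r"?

Walk to "r"; the words in its subtree are exactly those with that prefix.
Words under "r": rx, ryyxr, ryyxrx, ryyxx, ryyxxx, ryyxy
Count: 6

6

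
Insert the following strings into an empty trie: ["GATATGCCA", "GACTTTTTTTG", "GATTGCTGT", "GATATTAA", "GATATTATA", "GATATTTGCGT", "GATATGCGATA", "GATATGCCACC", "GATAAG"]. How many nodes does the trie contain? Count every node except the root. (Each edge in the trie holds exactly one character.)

For each word, the new-node count is its length minus the longest prefix already in the trie:
  "GATATGCCA" → 9 new (G, A, T, A, T, G, C, C, A)
  "GACTTTTTTTG" → prefix "GA" already present; 9 new (C, T, T, T, T, T, T, T, G)
  "GATTGCTGT" → prefix "GAT" already present; 6 new (T, G, C, T, G, T)
  "GATATTAA" → prefix "GATAT" already present; 3 new (T, A, A)
  "GATATTATA" → prefix "GATATTA" already present; 2 new (T, A)
  "GATATTTGCGT" → prefix "GATATT" already present; 5 new (T, G, C, G, T)
  "GATATGCGATA" → prefix "GATATGC" already present; 4 new (G, A, T, A)
  "GATATGCCACC" → prefix "GATATGCCA" already present; 2 new (C, C)
  "GATAAG" → prefix "GATA" already present; 2 new (A, G)
Total nodes = 9 + 9 + 6 + 3 + 2 + 5 + 4 + 2 + 2 = 42

42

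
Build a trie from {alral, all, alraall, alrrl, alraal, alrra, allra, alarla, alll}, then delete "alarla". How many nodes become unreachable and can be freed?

Walk "alarla" from the leaf back toward the root, removing each node that no remaining word uses.
The suffix "arla" (4 nodes) is used only by "alarla"; the node for "al" still has the child "r", so pruning stops there.
Nodes removed: 4

4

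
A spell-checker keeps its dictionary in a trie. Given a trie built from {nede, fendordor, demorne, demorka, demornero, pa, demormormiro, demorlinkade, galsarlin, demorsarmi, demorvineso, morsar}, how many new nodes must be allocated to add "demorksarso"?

"demork" is already a path in the trie; the remaining "sarso" must be added.
Each of the 5 remaining characters creates one node.

5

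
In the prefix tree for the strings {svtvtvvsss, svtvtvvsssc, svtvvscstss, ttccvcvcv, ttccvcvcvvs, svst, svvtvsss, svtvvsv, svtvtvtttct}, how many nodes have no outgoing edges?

Leaves are exactly the stored words that no other stored word extends.
Those words: "svst", "svtvtvtttct", "svtvtvvsssc", "svtvvscstss", "svtvvsv", "svvtvsss", "ttccvcvcvvs"
Leaf count: 7

7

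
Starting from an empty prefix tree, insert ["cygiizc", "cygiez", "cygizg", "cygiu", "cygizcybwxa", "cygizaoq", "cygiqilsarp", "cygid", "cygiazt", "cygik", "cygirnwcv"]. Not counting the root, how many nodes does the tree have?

38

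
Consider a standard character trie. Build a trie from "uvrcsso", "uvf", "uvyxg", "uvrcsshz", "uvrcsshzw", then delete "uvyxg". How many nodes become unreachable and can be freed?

Walk "uvyxg" from the leaf back toward the root, removing each node that no remaining word uses.
The suffix "yxg" (3 nodes) is used only by "uvyxg"; the node for "uv" still has the child "r", so pruning stops there.
Nodes removed: 3

3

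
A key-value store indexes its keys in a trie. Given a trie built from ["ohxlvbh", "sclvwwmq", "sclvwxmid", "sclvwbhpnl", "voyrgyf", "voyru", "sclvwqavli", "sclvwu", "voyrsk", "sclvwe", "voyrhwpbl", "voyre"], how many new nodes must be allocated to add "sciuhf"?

"sc" is already a path in the trie; the remaining "iuhf" must be added.
So 6 − 2 = 4 new nodes.

4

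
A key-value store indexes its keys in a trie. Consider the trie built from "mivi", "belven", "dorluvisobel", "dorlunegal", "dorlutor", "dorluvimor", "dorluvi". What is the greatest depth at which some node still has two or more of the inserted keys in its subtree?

Look for the deepest trie node that still has at least two words in its subtree.
"dorluvi" and "dorluvimor" agree on "dorluvi" (7 characters) before diverging; nothing deeper is shared.
Longest shared-prefix length: 7

7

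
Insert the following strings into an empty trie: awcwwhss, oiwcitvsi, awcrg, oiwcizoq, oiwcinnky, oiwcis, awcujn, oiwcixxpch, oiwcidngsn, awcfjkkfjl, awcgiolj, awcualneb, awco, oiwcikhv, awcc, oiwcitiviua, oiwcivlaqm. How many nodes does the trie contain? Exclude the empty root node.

72

Trace insertions, counting only characters that open a new branch:
  "awcwwhss" → 8 new (a, w, c, w, w, h, s, s)
  "oiwcitvsi" → 9 new (o, i, w, c, i, t, v, s, i)
  "awcrg" → prefix "awc" already present; 2 new (r, g)
  "oiwcizoq" → prefix "oiwci" already present; 3 new (z, o, q)
  "oiwcinnky" → prefix "oiwci" already present; 4 new (n, n, k, y)
  "oiwcis" → prefix "oiwci" already present; 1 new (s)
  "awcujn" → prefix "awc" already present; 3 new (u, j, n)
  "oiwcixxpch" → prefix "oiwci" already present; 5 new (x, x, p, c, h)
  "oiwcidngsn" → prefix "oiwci" already present; 5 new (d, n, g, s, n)
  "awcfjkkfjl" → prefix "awc" already present; 7 new (f, j, k, k, f, j, l)
  "awcgiolj" → prefix "awc" already present; 5 new (g, i, o, l, j)
  "awcualneb" → prefix "awcu" already present; 5 new (a, l, n, e, b)
  "awco" → prefix "awc" already present; 1 new (o)
  "oiwcikhv" → prefix "oiwci" already present; 3 new (k, h, v)
  "awcc" → prefix "awc" already present; 1 new (c)
  "oiwcitiviua" → prefix "oiwcit" already present; 5 new (i, v, i, u, a)
  "oiwcivlaqm" → prefix "oiwci" already present; 5 new (v, l, a, q, m)
Total nodes = 8 + 9 + 2 + 3 + 4 + 1 + 3 + 5 + 5 + 7 + 5 + 5 + 1 + 3 + 1 + 5 + 5 = 72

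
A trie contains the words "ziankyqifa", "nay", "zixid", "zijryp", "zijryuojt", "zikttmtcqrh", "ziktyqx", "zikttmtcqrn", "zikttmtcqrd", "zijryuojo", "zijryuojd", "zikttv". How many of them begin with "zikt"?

5

Filter for entries beginning with "zikt":
Matches: "zikttmtcqrd", "zikttmtcqrh", "zikttmtcqrn", "zikttv", "ziktyqx"
Count: 5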